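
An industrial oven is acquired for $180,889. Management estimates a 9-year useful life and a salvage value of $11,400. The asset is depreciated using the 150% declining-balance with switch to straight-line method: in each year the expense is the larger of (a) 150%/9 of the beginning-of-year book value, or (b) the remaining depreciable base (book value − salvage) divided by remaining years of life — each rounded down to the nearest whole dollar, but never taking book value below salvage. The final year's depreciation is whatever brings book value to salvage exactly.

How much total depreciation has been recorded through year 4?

$93,654

Depreciable base = $180,889 − $11,400 = $169,489.
Year 1: DB = ⌊$180,889 × 150%/9⌋ = $30,148; SL = ⌊$169,489/9⌋ = $18,832 → take DB $30,148. Book value $150,741.
Year 2: DB = ⌊$150,741 × 150%/9⌋ = $25,123; SL = ⌊$139,341/8⌋ = $17,417 → take DB $25,123. Book value $125,618.
Year 3: DB = ⌊$125,618 × 150%/9⌋ = $20,936; SL = ⌊$114,218/7⌋ = $16,316 → take DB $20,936. Book value $104,682.
Year 4: DB = ⌊$104,682 × 150%/9⌋ = $17,447; SL = ⌊$93,282/6⌋ = $15,547 → take DB $17,447. Book value $87,235.
Accumulated through year 4 = $180,889 − $87,235 = $93,654.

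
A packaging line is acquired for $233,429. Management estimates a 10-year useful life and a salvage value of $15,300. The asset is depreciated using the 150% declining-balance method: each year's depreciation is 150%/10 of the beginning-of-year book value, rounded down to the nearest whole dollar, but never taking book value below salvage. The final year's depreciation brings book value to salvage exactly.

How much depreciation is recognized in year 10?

$38,768

Depreciable base = $233,429 − $15,300 = $218,129.
Year 1: ⌊$233,429 × 150%/10⌋ = $35,014. Book value $198,415.
Year 2: ⌊$198,415 × 150%/10⌋ = $29,762. Book value $168,653.
Year 3: ⌊$168,653 × 150%/10⌋ = $25,297. Book value $143,356.
Year 4: ⌊$143,356 × 150%/10⌋ = $21,503. Book value $121,853.
Year 5: ⌊$121,853 × 150%/10⌋ = $18,277. Book value $103,576.
Year 6: ⌊$103,576 × 150%/10⌋ = $15,536. Book value $88,040.
Year 7: ⌊$88,040 × 150%/10⌋ = $13,206. Book value $74,834.
Year 8: ⌊$74,834 × 150%/10⌋ = $11,225. Book value $63,609.
Year 9: ⌊$63,609 × 150%/10⌋ = $9,541. Book value $54,068.
Year 10 (final): $54,068 − $15,300 = $38,768. Book value $15,300.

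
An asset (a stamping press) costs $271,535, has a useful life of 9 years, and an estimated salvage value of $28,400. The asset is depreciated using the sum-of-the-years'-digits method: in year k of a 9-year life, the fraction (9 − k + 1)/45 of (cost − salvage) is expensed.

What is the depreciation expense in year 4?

$32,418

Depreciable base = $271,535 − $28,400 = $243,135.
Sum of the years' digits = 9+8+7+6+5+4+3+2+1 = 45.
Year 1: $243,135 × 9/45 = $48,627. Book value $222,908.
Year 2: $243,135 × 8/45 = $43,224. Book value $179,684.
Year 3: $243,135 × 7/45 = $37,821. Book value $141,863.
Year 4: $243,135 × 6/45 = $32,418. Book value $109,445.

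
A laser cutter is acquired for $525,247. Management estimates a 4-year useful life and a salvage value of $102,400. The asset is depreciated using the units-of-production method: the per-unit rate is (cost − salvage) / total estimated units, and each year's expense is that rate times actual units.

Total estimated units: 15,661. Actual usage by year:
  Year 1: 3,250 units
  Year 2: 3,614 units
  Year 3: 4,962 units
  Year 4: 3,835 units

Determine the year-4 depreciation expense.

Depreciable base = $525,247 − $102,400 = $422,847.
Rate = $422,847 / 15,661 units = $27 per unit.
Year 1: 3,250 × $27 = $87,750. Book value $437,497.
Year 2: 3,614 × $27 = $97,578. Book value $339,919.
Year 3: 4,962 × $27 = $133,974. Book value $205,945.
Year 4: 3,835 × $27 = $103,545. Book value $102,400.

$103,545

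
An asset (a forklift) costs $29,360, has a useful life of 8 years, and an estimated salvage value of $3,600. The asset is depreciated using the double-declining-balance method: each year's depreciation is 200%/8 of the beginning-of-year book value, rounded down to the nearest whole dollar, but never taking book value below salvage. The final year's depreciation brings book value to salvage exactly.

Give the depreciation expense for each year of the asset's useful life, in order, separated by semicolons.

Depreciable base = $29,360 − $3,600 = $25,760.
Year 1: ⌊$29,360 × 200%/8⌋ = $7,340. Book value $22,020.
Year 2: ⌊$22,020 × 200%/8⌋ = $5,505. Book value $16,515.
Year 3: ⌊$16,515 × 200%/8⌋ = $4,128. Book value $12,387.
Year 4: ⌊$12,387 × 200%/8⌋ = $3,096. Book value $9,291.
Year 5: ⌊$9,291 × 200%/8⌋ = $2,322. Book value $6,969.
Year 6: ⌊$6,969 × 200%/8⌋ = $1,742. Book value $5,227.
Year 7: ⌊$5,227 × 200%/8⌋ = $1,306. Book value $3,921.
Year 8 (final): $3,921 − $3,600 = $321. Book value $3,600.

$7,340; $5,505; $4,128; $3,096; $2,322; $1,742; $1,306; $321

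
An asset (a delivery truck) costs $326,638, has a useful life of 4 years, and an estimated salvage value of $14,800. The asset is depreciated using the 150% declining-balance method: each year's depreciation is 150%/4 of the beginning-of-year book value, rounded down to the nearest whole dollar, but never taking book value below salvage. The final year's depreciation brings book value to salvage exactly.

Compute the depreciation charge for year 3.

Depreciable base = $326,638 − $14,800 = $311,838.
Year 1: ⌊$326,638 × 150%/4⌋ = $122,489. Book value $204,149.
Year 2: ⌊$204,149 × 150%/4⌋ = $76,555. Book value $127,594.
Year 3: ⌊$127,594 × 150%/4⌋ = $47,847. Book value $79,747.

$47,847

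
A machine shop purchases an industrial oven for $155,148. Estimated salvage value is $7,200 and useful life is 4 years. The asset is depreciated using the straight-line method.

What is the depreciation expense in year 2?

Depreciable base = $155,148 − $7,200 = $147,948.
Annual expense = $147,948 / 4 = $36,987.

$36,987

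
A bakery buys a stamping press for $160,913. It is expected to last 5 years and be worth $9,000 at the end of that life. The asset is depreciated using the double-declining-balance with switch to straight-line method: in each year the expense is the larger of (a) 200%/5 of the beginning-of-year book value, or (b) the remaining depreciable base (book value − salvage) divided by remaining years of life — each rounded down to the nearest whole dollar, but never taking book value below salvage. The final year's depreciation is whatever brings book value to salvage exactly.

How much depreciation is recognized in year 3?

Depreciable base = $160,913 − $9,000 = $151,913.
Year 1: DB = ⌊$160,913 × 200%/5⌋ = $64,365; SL = ⌊$151,913/5⌋ = $30,382 → take DB $64,365. Book value $96,548.
Year 2: DB = ⌊$96,548 × 200%/5⌋ = $38,619; SL = ⌊$87,548/4⌋ = $21,887 → take DB $38,619. Book value $57,929.
Year 3: DB = ⌊$57,929 × 200%/5⌋ = $23,171; SL = ⌊$48,929/3⌋ = $16,309 → take DB $23,171. Book value $34,758.

$23,171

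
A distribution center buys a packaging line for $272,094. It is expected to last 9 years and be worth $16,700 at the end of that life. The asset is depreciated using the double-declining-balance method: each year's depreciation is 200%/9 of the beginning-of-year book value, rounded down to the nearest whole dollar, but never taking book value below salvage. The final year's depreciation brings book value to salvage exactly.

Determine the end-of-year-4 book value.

Depreciable base = $272,094 − $16,700 = $255,394.
Year 1: ⌊$272,094 × 200%/9⌋ = $60,465. Book value $211,629.
Year 2: ⌊$211,629 × 200%/9⌋ = $47,028. Book value $164,601.
Year 3: ⌊$164,601 × 200%/9⌋ = $36,578. Book value $128,023.
Year 4: ⌊$128,023 × 200%/9⌋ = $28,449. Book value $99,574.

$99,574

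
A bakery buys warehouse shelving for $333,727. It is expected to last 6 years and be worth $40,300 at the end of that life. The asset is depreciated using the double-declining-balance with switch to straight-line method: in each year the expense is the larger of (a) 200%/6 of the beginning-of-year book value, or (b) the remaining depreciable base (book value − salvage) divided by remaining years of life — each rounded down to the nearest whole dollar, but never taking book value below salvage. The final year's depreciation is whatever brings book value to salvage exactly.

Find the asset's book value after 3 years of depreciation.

Depreciable base = $333,727 − $40,300 = $293,427.
Year 1: DB = ⌊$333,727 × 200%/6⌋ = $111,242; SL = ⌊$293,427/6⌋ = $48,904 → take DB $111,242. Book value $222,485.
Year 2: DB = ⌊$222,485 × 200%/6⌋ = $74,161; SL = ⌊$182,185/5⌋ = $36,437 → take DB $74,161. Book value $148,324.
Year 3: DB = ⌊$148,324 × 200%/6⌋ = $49,441; SL = ⌊$108,024/4⌋ = $27,006 → take DB $49,441. Book value $98,883.

$98,883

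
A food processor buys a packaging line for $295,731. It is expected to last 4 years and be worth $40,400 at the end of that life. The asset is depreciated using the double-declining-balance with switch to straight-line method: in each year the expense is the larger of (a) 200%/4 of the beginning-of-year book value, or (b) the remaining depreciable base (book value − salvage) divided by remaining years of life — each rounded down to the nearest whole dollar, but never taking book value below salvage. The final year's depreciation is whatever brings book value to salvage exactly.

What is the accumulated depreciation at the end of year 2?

Depreciable base = $295,731 − $40,400 = $255,331.
Year 1: DB = ⌊$295,731 × 200%/4⌋ = $147,865; SL = ⌊$255,331/4⌋ = $63,832 → take DB $147,865. Book value $147,866.
Year 2: DB = ⌊$147,866 × 200%/4⌋ = $73,933; SL = ⌊$107,466/3⌋ = $35,822 → take DB $73,933. Book value $73,933.
Accumulated through year 2 = $295,731 − $73,933 = $221,798.

$221,798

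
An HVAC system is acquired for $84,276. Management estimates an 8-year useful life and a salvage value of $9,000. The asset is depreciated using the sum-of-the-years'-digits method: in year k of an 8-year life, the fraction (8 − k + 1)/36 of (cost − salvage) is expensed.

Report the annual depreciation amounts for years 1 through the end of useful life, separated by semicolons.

$16,728; $14,637; $12,546; $10,455; $8,364; $6,273; $4,182; $2,091

Depreciable base = $84,276 − $9,000 = $75,276.
Sum of the years' digits = 8+7+6+5+4+3+2+1 = 36.
Year 1: $75,276 × 8/36 = $16,728. Book value $67,548.
Year 2: $75,276 × 7/36 = $14,637. Book value $52,911.
Year 3: $75,276 × 6/36 = $12,546. Book value $40,365.
Year 4: $75,276 × 5/36 = $10,455. Book value $29,910.
Year 5: $75,276 × 4/36 = $8,364. Book value $21,546.
Year 6: $75,276 × 3/36 = $6,273. Book value $15,273.
Year 7: $75,276 × 2/36 = $4,182. Book value $11,091.
Year 8: $75,276 × 1/36 = $2,091. Book value $9,000.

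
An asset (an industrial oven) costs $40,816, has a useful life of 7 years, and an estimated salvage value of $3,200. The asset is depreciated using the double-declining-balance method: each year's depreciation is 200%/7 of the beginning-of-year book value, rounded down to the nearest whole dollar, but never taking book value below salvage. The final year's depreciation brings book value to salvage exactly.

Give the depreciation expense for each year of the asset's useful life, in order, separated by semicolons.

Depreciable base = $40,816 − $3,200 = $37,616.
Year 1: ⌊$40,816 × 200%/7⌋ = $11,661. Book value $29,155.
Year 2: ⌊$29,155 × 200%/7⌋ = $8,330. Book value $20,825.
Year 3: ⌊$20,825 × 200%/7⌋ = $5,950. Book value $14,875.
Year 4: ⌊$14,875 × 200%/7⌋ = $4,250. Book value $10,625.
Year 5: ⌊$10,625 × 200%/7⌋ = $3,035. Book value $7,590.
Year 6: ⌊$7,590 × 200%/7⌋ = $2,168. Book value $5,422.
Year 7 (final): $5,422 − $3,200 = $2,222. Book value $3,200.

$11,661; $8,330; $5,950; $4,250; $3,035; $2,168; $2,222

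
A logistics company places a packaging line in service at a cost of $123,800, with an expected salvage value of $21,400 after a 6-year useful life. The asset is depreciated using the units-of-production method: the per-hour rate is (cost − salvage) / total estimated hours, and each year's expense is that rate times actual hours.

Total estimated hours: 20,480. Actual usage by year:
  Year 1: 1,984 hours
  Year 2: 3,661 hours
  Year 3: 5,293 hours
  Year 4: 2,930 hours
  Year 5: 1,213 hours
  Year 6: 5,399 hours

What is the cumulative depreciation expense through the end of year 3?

$54,690

Depreciable base = $123,800 − $21,400 = $102,400.
Rate = $102,400 / 20,480 hours = $5 per hour.
Year 1: 1,984 × $5 = $9,920. Book value $113,880.
Year 2: 3,661 × $5 = $18,305. Book value $95,575.
Year 3: 5,293 × $5 = $26,465. Book value $69,110.
Accumulated through year 3 = $123,800 − $69,110 = $54,690.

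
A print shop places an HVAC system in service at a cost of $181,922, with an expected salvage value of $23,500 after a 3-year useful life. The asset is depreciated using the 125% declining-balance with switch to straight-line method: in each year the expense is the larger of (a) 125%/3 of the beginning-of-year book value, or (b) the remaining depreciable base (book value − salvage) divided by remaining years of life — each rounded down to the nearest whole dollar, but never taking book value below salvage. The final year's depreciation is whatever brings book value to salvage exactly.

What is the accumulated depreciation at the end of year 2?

Depreciable base = $181,922 − $23,500 = $158,422.
Year 1: DB = ⌊$181,922 × 125%/3⌋ = $75,800; SL = ⌊$158,422/3⌋ = $52,807 → take DB $75,800. Book value $106,122.
Year 2: DB = ⌊$106,122 × 125%/3⌋ = $44,217; SL = ⌊$82,622/2⌋ = $41,311 → take DB $44,217. Book value $61,905.
Accumulated through year 2 = $181,922 − $61,905 = $120,017.

$120,017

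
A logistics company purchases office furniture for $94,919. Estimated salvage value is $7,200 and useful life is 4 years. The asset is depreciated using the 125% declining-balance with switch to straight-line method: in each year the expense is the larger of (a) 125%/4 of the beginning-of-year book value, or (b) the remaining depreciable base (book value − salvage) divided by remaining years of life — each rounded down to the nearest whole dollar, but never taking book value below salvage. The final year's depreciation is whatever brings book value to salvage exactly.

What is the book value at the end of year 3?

Depreciable base = $94,919 − $7,200 = $87,719.
Year 1: DB = ⌊$94,919 × 125%/4⌋ = $29,662; SL = ⌊$87,719/4⌋ = $21,929 → take DB $29,662. Book value $65,257.
Year 2: DB = ⌊$65,257 × 125%/4⌋ = $20,392; SL = ⌊$58,057/3⌋ = $19,352 → take DB $20,392. Book value $44,865.
Year 3: DB = ⌊$44,865 × 125%/4⌋ = $14,020; SL = ⌊$37,665/2⌋ = $18,832 → take SL $18,832. Book value $26,033.

$26,033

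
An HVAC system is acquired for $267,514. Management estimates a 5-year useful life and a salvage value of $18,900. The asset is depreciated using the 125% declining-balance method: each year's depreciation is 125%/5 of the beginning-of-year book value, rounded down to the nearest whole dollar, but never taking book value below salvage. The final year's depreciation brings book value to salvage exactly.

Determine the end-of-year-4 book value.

$84,644

Depreciable base = $267,514 − $18,900 = $248,614.
Year 1: ⌊$267,514 × 125%/5⌋ = $66,878. Book value $200,636.
Year 2: ⌊$200,636 × 125%/5⌋ = $50,159. Book value $150,477.
Year 3: ⌊$150,477 × 125%/5⌋ = $37,619. Book value $112,858.
Year 4: ⌊$112,858 × 125%/5⌋ = $28,214. Book value $84,644.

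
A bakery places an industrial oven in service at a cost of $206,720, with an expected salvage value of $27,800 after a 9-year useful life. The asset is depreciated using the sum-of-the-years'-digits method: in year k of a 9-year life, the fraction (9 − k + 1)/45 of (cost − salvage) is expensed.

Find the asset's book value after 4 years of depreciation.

$87,440

Depreciable base = $206,720 − $27,800 = $178,920.
Sum of the years' digits = 9+8+7+6+5+4+3+2+1 = 45.
Year 1: $178,920 × 9/45 = $35,784. Book value $170,936.
Year 2: $178,920 × 8/45 = $31,808. Book value $139,128.
Year 3: $178,920 × 7/45 = $27,832. Book value $111,296.
Year 4: $178,920 × 6/45 = $23,856. Book value $87,440.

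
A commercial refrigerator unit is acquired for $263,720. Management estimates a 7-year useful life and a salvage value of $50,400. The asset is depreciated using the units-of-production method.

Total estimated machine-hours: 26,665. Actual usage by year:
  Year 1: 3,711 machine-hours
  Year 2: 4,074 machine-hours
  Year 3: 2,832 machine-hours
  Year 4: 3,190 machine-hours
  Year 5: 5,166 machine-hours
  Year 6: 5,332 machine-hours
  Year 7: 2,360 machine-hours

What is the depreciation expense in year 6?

Depreciable base = $263,720 − $50,400 = $213,320.
Rate = $213,320 / 26,665 machine-hours = $8 per machine-hour.
Year 1: 3,711 × $8 = $29,688. Book value $234,032.
Year 2: 4,074 × $8 = $32,592. Book value $201,440.
Year 3: 2,832 × $8 = $22,656. Book value $178,784.
Year 4: 3,190 × $8 = $25,520. Book value $153,264.
Year 5: 5,166 × $8 = $41,328. Book value $111,936.
Year 6: 5,332 × $8 = $42,656. Book value $69,280.

$42,656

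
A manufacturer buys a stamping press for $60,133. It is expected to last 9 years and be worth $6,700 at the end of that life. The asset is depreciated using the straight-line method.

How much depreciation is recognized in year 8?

$5,937

Depreciable base = $60,133 − $6,700 = $53,433.
Annual expense = $53,433 / 9 = $5,937.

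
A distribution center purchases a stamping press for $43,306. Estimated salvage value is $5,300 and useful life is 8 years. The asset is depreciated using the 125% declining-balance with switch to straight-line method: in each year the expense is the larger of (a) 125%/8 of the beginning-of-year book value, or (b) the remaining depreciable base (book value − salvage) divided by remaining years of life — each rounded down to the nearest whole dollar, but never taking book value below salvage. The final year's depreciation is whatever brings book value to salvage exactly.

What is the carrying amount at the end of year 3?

Depreciable base = $43,306 − $5,300 = $38,006.
Year 1: DB = ⌊$43,306 × 125%/8⌋ = $6,766; SL = ⌊$38,006/8⌋ = $4,750 → take DB $6,766. Book value $36,540.
Year 2: DB = ⌊$36,540 × 125%/8⌋ = $5,709; SL = ⌊$31,240/7⌋ = $4,462 → take DB $5,709. Book value $30,831.
Year 3: DB = ⌊$30,831 × 125%/8⌋ = $4,817; SL = ⌊$25,531/6⌋ = $4,255 → take DB $4,817. Book value $26,014.

$26,014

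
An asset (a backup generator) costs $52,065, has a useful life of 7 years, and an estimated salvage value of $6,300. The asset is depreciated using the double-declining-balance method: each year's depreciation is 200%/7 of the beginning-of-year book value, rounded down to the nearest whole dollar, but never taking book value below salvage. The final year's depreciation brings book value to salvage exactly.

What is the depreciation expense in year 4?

Depreciable base = $52,065 − $6,300 = $45,765.
Year 1: ⌊$52,065 × 200%/7⌋ = $14,875. Book value $37,190.
Year 2: ⌊$37,190 × 200%/7⌋ = $10,625. Book value $26,565.
Year 3: ⌊$26,565 × 200%/7⌋ = $7,590. Book value $18,975.
Year 4: ⌊$18,975 × 200%/7⌋ = $5,421. Book value $13,554.

$5,421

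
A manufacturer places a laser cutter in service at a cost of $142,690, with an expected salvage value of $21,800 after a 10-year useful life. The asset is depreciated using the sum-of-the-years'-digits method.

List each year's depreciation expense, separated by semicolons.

$21,980; $19,782; $17,584; $15,386; $13,188; $10,990; $8,792; $6,594; $4,396; $2,198

Depreciable base = $142,690 − $21,800 = $120,890.
Sum of the years' digits = 10+9+8+7+6+5+4+3+2+1 = 55.
Year 1: $120,890 × 10/55 = $21,980. Book value $120,710.
Year 2: $120,890 × 9/55 = $19,782. Book value $100,928.
Year 3: $120,890 × 8/55 = $17,584. Book value $83,344.
Year 4: $120,890 × 7/55 = $15,386. Book value $67,958.
Year 5: $120,890 × 6/55 = $13,188. Book value $54,770.
Year 6: $120,890 × 5/55 = $10,990. Book value $43,780.
Year 7: $120,890 × 4/55 = $8,792. Book value $34,988.
Year 8: $120,890 × 3/55 = $6,594. Book value $28,394.
Year 9: $120,890 × 2/55 = $4,396. Book value $23,998.
Year 10: $120,890 × 1/55 = $2,198. Book value $21,800.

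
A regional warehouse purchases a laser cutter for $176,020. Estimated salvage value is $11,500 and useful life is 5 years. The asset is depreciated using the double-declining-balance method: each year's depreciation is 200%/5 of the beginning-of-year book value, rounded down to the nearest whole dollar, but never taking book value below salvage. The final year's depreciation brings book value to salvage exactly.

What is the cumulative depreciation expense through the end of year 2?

Depreciable base = $176,020 − $11,500 = $164,520.
Year 1: ⌊$176,020 × 200%/5⌋ = $70,408. Book value $105,612.
Year 2: ⌊$105,612 × 200%/5⌋ = $42,244. Book value $63,368.
Accumulated through year 2 = $176,020 − $63,368 = $112,652.

$112,652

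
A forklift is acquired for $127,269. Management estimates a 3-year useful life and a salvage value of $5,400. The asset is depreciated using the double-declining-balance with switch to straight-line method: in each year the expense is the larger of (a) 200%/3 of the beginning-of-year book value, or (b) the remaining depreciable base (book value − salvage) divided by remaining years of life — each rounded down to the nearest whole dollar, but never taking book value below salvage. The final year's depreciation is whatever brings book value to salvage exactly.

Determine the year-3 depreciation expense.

$8,741

Depreciable base = $127,269 − $5,400 = $121,869.
Year 1: DB = ⌊$127,269 × 200%/3⌋ = $84,846; SL = ⌊$121,869/3⌋ = $40,623 → take DB $84,846. Book value $42,423.
Year 2: DB = ⌊$42,423 × 200%/3⌋ = $28,282; SL = ⌊$37,023/2⌋ = $18,511 → take DB $28,282. Book value $14,141.
Year 3 (final): $14,141 − $5,400 = $8,741. Book value $5,400.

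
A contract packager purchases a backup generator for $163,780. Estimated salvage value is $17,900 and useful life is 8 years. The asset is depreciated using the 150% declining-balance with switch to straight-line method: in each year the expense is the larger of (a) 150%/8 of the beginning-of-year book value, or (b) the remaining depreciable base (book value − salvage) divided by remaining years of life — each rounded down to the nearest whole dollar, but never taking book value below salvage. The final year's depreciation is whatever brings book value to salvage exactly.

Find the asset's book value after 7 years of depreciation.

Depreciable base = $163,780 − $17,900 = $145,880.
Year 1: DB = ⌊$163,780 × 150%/8⌋ = $30,708; SL = ⌊$145,880/8⌋ = $18,235 → take DB $30,708. Book value $133,072.
Year 2: DB = ⌊$133,072 × 150%/8⌋ = $24,951; SL = ⌊$115,172/7⌋ = $16,453 → take DB $24,951. Book value $108,121.
Year 3: DB = ⌊$108,121 × 150%/8⌋ = $20,272; SL = ⌊$90,221/6⌋ = $15,036 → take DB $20,272. Book value $87,849.
Year 4: DB = ⌊$87,849 × 150%/8⌋ = $16,471; SL = ⌊$69,949/5⌋ = $13,989 → take DB $16,471. Book value $71,378.
Year 5: DB = ⌊$71,378 × 150%/8⌋ = $13,383; SL = ⌊$53,478/4⌋ = $13,369 → take DB $13,383. Book value $57,995.
Year 6: DB = ⌊$57,995 × 150%/8⌋ = $10,874; SL = ⌊$40,095/3⌋ = $13,365 → take SL $13,365. Book value $44,630.
Year 7: DB = ⌊$44,630 × 150%/8⌋ = $8,368; SL = ⌊$26,730/2⌋ = $13,365 → take SL $13,365. Book value $31,265.

$31,265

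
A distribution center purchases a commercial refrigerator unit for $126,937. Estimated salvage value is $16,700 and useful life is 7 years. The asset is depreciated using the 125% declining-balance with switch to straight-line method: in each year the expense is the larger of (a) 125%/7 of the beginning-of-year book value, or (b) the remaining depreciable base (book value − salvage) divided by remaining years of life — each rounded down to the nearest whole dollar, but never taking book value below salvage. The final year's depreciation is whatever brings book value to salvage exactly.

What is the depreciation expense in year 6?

$13,414

Depreciable base = $126,937 − $16,700 = $110,237.
Year 1: DB = ⌊$126,937 × 125%/7⌋ = $22,667; SL = ⌊$110,237/7⌋ = $15,748 → take DB $22,667. Book value $104,270.
Year 2: DB = ⌊$104,270 × 125%/7⌋ = $18,619; SL = ⌊$87,570/6⌋ = $14,595 → take DB $18,619. Book value $85,651.
Year 3: DB = ⌊$85,651 × 125%/7⌋ = $15,294; SL = ⌊$68,951/5⌋ = $13,790 → take DB $15,294. Book value $70,357.
Year 4: DB = ⌊$70,357 × 125%/7⌋ = $12,563; SL = ⌊$53,657/4⌋ = $13,414 → take SL $13,414. Book value $56,943.
Year 5: DB = ⌊$56,943 × 125%/7⌋ = $10,168; SL = ⌊$40,243/3⌋ = $13,414 → take SL $13,414. Book value $43,529.
Year 6: DB = ⌊$43,529 × 125%/7⌋ = $7,773; SL = ⌊$26,829/2⌋ = $13,414 → take SL $13,414. Book value $30,115.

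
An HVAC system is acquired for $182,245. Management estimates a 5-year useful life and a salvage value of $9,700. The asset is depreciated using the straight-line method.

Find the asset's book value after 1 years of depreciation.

$147,736

Depreciable base = $182,245 − $9,700 = $172,545.
Annual expense = $172,545 / 5 = $34,509.
End of year 1: book value $147,736.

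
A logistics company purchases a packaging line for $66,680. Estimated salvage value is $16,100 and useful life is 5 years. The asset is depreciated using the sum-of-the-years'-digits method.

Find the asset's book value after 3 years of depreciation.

Depreciable base = $66,680 − $16,100 = $50,580.
Sum of the years' digits = 5+4+3+2+1 = 15.
Year 1: $50,580 × 5/15 = $16,860. Book value $49,820.
Year 2: $50,580 × 4/15 = $13,488. Book value $36,332.
Year 3: $50,580 × 3/15 = $10,116. Book value $26,216.

$26,216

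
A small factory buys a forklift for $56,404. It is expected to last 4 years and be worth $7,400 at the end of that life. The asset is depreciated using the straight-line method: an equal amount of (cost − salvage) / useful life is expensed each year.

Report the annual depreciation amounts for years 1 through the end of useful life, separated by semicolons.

$12,251; $12,251; $12,251; $12,251

Depreciable base = $56,404 − $7,400 = $49,004.
Annual expense = $49,004 / 4 = $12,251.
End of year 1: book value $44,153.
End of year 2: book value $31,902.
End of year 3: book value $19,651.
End of year 4: book value $7,400.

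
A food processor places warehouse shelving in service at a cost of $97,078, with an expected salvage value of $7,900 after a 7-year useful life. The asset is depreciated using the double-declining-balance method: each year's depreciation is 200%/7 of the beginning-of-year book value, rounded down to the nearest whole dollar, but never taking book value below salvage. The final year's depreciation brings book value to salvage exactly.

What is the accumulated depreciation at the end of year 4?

$71,807

Depreciable base = $97,078 − $7,900 = $89,178.
Year 1: ⌊$97,078 × 200%/7⌋ = $27,736. Book value $69,342.
Year 2: ⌊$69,342 × 200%/7⌋ = $19,812. Book value $49,530.
Year 3: ⌊$49,530 × 200%/7⌋ = $14,151. Book value $35,379.
Year 4: ⌊$35,379 × 200%/7⌋ = $10,108. Book value $25,271.
Accumulated through year 4 = $97,078 − $25,271 = $71,807.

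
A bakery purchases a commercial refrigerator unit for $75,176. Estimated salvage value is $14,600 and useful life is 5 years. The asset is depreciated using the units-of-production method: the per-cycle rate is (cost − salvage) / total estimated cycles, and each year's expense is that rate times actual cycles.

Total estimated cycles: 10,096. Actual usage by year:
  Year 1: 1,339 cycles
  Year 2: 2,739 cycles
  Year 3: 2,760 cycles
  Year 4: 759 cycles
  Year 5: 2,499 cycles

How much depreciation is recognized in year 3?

$16,560

Depreciable base = $75,176 − $14,600 = $60,576.
Rate = $60,576 / 10,096 cycles = $6 per cycle.
Year 1: 1,339 × $6 = $8,034. Book value $67,142.
Year 2: 2,739 × $6 = $16,434. Book value $50,708.
Year 3: 2,760 × $6 = $16,560. Book value $34,148.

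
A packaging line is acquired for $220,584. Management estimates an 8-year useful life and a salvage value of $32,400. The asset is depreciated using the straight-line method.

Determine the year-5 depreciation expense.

Depreciable base = $220,584 − $32,400 = $188,184.
Annual expense = $188,184 / 8 = $23,523.

$23,523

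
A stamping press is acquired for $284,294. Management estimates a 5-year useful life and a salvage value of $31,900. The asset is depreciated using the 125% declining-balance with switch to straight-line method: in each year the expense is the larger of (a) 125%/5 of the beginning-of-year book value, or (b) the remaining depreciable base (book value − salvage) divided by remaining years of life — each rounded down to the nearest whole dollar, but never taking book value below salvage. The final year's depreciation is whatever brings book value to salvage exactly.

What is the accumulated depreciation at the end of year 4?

$209,722

Depreciable base = $284,294 − $31,900 = $252,394.
Year 1: DB = ⌊$284,294 × 125%/5⌋ = $71,073; SL = ⌊$252,394/5⌋ = $50,478 → take DB $71,073. Book value $213,221.
Year 2: DB = ⌊$213,221 × 125%/5⌋ = $53,305; SL = ⌊$181,321/4⌋ = $45,330 → take DB $53,305. Book value $159,916.
Year 3: DB = ⌊$159,916 × 125%/5⌋ = $39,979; SL = ⌊$128,016/3⌋ = $42,672 → take SL $42,672. Book value $117,244.
Year 4: DB = ⌊$117,244 × 125%/5⌋ = $29,311; SL = ⌊$85,344/2⌋ = $42,672 → take SL $42,672. Book value $74,572.
Accumulated through year 4 = $284,294 − $74,572 = $209,722.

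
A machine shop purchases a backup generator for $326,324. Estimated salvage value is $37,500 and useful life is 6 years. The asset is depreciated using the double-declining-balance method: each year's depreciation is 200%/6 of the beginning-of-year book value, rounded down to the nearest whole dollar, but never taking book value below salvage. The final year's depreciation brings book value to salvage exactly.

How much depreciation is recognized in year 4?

Depreciable base = $326,324 − $37,500 = $288,824.
Year 1: ⌊$326,324 × 200%/6⌋ = $108,774. Book value $217,550.
Year 2: ⌊$217,550 × 200%/6⌋ = $72,516. Book value $145,034.
Year 3: ⌊$145,034 × 200%/6⌋ = $48,344. Book value $96,690.
Year 4: ⌊$96,690 × 200%/6⌋ = $32,230. Book value $64,460.

$32,230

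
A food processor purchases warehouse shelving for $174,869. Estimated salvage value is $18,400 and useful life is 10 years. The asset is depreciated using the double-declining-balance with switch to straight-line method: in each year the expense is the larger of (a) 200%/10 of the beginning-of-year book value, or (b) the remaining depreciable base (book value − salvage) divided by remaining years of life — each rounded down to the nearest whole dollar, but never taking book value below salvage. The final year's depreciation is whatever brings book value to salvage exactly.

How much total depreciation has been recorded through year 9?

$151,397

Depreciable base = $174,869 − $18,400 = $156,469.
Year 1: DB = ⌊$174,869 × 200%/10⌋ = $34,973; SL = ⌊$156,469/10⌋ = $15,646 → take DB $34,973. Book value $139,896.
Year 2: DB = ⌊$139,896 × 200%/10⌋ = $27,979; SL = ⌊$121,496/9⌋ = $13,499 → take DB $27,979. Book value $111,917.
Year 3: DB = ⌊$111,917 × 200%/10⌋ = $22,383; SL = ⌊$93,517/8⌋ = $11,689 → take DB $22,383. Book value $89,534.
Year 4: DB = ⌊$89,534 × 200%/10⌋ = $17,906; SL = ⌊$71,134/7⌋ = $10,162 → take DB $17,906. Book value $71,628.
Year 5: DB = ⌊$71,628 × 200%/10⌋ = $14,325; SL = ⌊$53,228/6⌋ = $8,871 → take DB $14,325. Book value $57,303.
Year 6: DB = ⌊$57,303 × 200%/10⌋ = $11,460; SL = ⌊$38,903/5⌋ = $7,780 → take DB $11,460. Book value $45,843.
Year 7: DB = ⌊$45,843 × 200%/10⌋ = $9,168; SL = ⌊$27,443/4⌋ = $6,860 → take DB $9,168. Book value $36,675.
Year 8: DB = ⌊$36,675 × 200%/10⌋ = $7,335; SL = ⌊$18,275/3⌋ = $6,091 → take DB $7,335. Book value $29,340.
Year 9: DB = ⌊$29,340 × 200%/10⌋ = $5,868; SL = ⌊$10,940/2⌋ = $5,470 → take DB $5,868. Book value $23,472.
Accumulated through year 9 = $174,869 − $23,472 = $151,397.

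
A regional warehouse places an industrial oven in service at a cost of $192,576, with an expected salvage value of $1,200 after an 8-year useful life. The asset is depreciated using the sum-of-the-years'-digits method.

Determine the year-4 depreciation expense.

$26,580

Depreciable base = $192,576 − $1,200 = $191,376.
Sum of the years' digits = 8+7+6+5+4+3+2+1 = 36.
Year 1: $191,376 × 8/36 = $42,528. Book value $150,048.
Year 2: $191,376 × 7/36 = $37,212. Book value $112,836.
Year 3: $191,376 × 6/36 = $31,896. Book value $80,940.
Year 4: $191,376 × 5/36 = $26,580. Book value $54,360.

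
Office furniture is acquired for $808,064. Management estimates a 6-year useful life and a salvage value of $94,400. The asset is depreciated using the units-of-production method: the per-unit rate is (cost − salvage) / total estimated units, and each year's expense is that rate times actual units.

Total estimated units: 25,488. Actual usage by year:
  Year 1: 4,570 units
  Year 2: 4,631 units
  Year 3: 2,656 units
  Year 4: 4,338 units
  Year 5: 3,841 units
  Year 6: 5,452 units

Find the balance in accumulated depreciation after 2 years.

$257,628

Depreciable base = $808,064 − $94,400 = $713,664.
Rate = $713,664 / 25,488 units = $28 per unit.
Year 1: 4,570 × $28 = $127,960. Book value $680,104.
Year 2: 4,631 × $28 = $129,668. Book value $550,436.
Accumulated through year 2 = $808,064 − $550,436 = $257,628.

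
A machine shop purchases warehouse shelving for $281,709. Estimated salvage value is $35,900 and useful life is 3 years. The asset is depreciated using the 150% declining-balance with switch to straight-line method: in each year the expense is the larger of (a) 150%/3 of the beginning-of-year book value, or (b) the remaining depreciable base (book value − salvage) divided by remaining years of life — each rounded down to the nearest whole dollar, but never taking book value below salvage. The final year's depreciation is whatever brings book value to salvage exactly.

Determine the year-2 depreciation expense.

Depreciable base = $281,709 − $35,900 = $245,809.
Year 1: DB = ⌊$281,709 × 150%/3⌋ = $140,854; SL = ⌊$245,809/3⌋ = $81,936 → take DB $140,854. Book value $140,855.
Year 2: DB = ⌊$140,855 × 150%/3⌋ = $70,427; SL = ⌊$104,955/2⌋ = $52,477 → take DB $70,427. Book value $70,428.

$70,427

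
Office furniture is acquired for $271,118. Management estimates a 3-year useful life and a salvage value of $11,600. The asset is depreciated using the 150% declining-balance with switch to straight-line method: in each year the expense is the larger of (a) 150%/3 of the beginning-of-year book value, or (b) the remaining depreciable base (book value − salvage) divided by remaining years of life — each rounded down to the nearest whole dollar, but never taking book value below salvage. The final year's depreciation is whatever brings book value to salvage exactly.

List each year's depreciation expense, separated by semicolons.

$135,559; $67,779; $56,180

Depreciable base = $271,118 − $11,600 = $259,518.
Year 1: DB = ⌊$271,118 × 150%/3⌋ = $135,559; SL = ⌊$259,518/3⌋ = $86,506 → take DB $135,559. Book value $135,559.
Year 2: DB = ⌊$135,559 × 150%/3⌋ = $67,779; SL = ⌊$123,959/2⌋ = $61,979 → take DB $67,779. Book value $67,780.
Year 3 (final): $67,780 − $11,600 = $56,180. Book value $11,600.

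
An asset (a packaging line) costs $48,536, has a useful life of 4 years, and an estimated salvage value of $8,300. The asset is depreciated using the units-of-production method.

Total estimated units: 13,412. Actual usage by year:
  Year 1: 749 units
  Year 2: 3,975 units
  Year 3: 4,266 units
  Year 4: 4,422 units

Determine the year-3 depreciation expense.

$12,798

Depreciable base = $48,536 − $8,300 = $40,236.
Rate = $40,236 / 13,412 units = $3 per unit.
Year 1: 749 × $3 = $2,247. Book value $46,289.
Year 2: 3,975 × $3 = $11,925. Book value $34,364.
Year 3: 4,266 × $3 = $12,798. Book value $21,566.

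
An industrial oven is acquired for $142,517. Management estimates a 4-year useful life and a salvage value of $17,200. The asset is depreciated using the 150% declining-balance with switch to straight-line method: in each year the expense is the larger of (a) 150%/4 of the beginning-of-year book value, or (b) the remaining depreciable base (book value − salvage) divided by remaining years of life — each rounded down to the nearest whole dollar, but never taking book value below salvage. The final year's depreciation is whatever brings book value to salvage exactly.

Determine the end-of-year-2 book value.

Depreciable base = $142,517 − $17,200 = $125,317.
Year 1: DB = ⌊$142,517 × 150%/4⌋ = $53,443; SL = ⌊$125,317/4⌋ = $31,329 → take DB $53,443. Book value $89,074.
Year 2: DB = ⌊$89,074 × 150%/4⌋ = $33,402; SL = ⌊$71,874/3⌋ = $23,958 → take DB $33,402. Book value $55,672.

$55,672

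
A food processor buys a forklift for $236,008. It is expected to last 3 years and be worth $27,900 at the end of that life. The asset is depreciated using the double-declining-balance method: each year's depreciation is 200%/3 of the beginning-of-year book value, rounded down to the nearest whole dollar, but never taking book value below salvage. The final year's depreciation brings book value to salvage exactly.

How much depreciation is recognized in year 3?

$0

Depreciable base = $236,008 − $27,900 = $208,108.
Year 1: ⌊$236,008 × 200%/3⌋ = $157,338. Book value $78,670.
Year 2: ⌊$78,670 × 200%/3⌋ = $52,446, capped at $50,770. Book value $27,900.
Year 3 (final): $27,900 − $27,900 = $0. Book value $27,900.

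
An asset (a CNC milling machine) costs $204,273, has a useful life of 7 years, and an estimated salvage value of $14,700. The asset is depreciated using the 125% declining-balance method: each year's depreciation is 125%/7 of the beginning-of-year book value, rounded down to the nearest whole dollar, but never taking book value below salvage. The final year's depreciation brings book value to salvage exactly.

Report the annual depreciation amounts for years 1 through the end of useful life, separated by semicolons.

$36,477; $29,963; $24,613; $20,217; $16,607; $13,642; $48,054

Depreciable base = $204,273 − $14,700 = $189,573.
Year 1: ⌊$204,273 × 125%/7⌋ = $36,477. Book value $167,796.
Year 2: ⌊$167,796 × 125%/7⌋ = $29,963. Book value $137,833.
Year 3: ⌊$137,833 × 125%/7⌋ = $24,613. Book value $113,220.
Year 4: ⌊$113,220 × 125%/7⌋ = $20,217. Book value $93,003.
Year 5: ⌊$93,003 × 125%/7⌋ = $16,607. Book value $76,396.
Year 6: ⌊$76,396 × 125%/7⌋ = $13,642. Book value $62,754.
Year 7 (final): $62,754 − $14,700 = $48,054. Book value $14,700.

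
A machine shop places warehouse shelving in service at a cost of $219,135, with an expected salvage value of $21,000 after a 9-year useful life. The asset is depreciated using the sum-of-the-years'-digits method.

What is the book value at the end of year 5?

$65,030

Depreciable base = $219,135 − $21,000 = $198,135.
Sum of the years' digits = 9+8+7+6+5+4+3+2+1 = 45.
Year 1: $198,135 × 9/45 = $39,627. Book value $179,508.
Year 2: $198,135 × 8/45 = $35,224. Book value $144,284.
Year 3: $198,135 × 7/45 = $30,821. Book value $113,463.
Year 4: $198,135 × 6/45 = $26,418. Book value $87,045.
Year 5: $198,135 × 5/45 = $22,015. Book value $65,030.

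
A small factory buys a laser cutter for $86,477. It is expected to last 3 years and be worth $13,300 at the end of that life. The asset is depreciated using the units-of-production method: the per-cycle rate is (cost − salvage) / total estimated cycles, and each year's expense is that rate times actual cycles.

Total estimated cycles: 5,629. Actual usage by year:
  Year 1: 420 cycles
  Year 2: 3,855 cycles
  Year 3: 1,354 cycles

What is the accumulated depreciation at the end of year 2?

Depreciable base = $86,477 − $13,300 = $73,177.
Rate = $73,177 / 5,629 cycles = $13 per cycle.
Year 1: 420 × $13 = $5,460. Book value $81,017.
Year 2: 3,855 × $13 = $50,115. Book value $30,902.
Accumulated through year 2 = $86,477 − $30,902 = $55,575.

$55,575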